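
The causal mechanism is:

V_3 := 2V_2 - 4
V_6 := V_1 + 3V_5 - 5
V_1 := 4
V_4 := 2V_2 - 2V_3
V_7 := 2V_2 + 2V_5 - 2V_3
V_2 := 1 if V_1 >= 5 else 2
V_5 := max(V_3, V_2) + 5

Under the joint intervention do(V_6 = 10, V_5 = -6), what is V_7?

Setting V_6 = 10, V_5 = -6 by intervention discards those variables' equations.
V_2 = 1 if V_1 >= 5 else 2  [with V_1=4]  = 2
V_3 = 2V_2 - 4  [with V_2=2]  = 0
V_7 = 2V_2 + 2V_5 - 2V_3  [with V_2=2, V_5=-6, V_3=0]  = -8

-8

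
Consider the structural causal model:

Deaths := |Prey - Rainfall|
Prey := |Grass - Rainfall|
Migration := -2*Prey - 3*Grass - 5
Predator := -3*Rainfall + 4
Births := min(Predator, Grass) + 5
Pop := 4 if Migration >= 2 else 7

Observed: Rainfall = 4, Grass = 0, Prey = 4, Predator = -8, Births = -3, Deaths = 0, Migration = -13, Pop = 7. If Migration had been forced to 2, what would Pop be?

4

do(Migration=2) replaces the equation Migration := -2*Prey - 3*Grass - 5 with the constant Migration = 2.
Pop = 4 if Migration >= 2 else 7  [with Migration=2]  = 4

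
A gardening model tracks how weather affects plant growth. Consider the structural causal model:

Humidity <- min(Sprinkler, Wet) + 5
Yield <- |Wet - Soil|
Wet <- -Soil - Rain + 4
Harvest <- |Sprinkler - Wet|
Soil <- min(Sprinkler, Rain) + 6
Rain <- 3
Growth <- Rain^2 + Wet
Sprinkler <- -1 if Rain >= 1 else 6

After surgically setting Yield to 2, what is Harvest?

do(Yield=2) replaces the equation Yield <- |Wet - Soil| with the constant Yield = 2.
Harvest is not downstream of the intervention, so its value is determined by the original equations.
Sprinkler = -1 if Rain >= 1 else 6  [with Rain=3]  = -1
Soil = min(Sprinkler, Rain) + 6  [with Sprinkler=-1, Rain=3]  = 5
Wet = -Soil - Rain + 4  [with Soil=5, Rain=3]  = -4
Harvest = |Sprinkler - Wet|  [with Sprinkler=-1, Wet=-4]  = 3

3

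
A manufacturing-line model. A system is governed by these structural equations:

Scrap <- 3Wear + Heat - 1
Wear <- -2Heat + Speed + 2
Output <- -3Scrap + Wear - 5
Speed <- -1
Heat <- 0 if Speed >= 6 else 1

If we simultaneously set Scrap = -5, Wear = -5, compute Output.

The joint intervention fixes Scrap = -5, Wear = -5, removing each variable's own equation.
Output = -3Scrap + Wear - 5  [with Scrap=-5, Wear=-5]  = 5

5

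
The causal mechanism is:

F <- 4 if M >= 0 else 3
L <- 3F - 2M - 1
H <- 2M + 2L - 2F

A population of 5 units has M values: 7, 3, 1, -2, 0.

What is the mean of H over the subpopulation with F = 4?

Conditioning on F=4 selects the 4 unit(s) with M ∈ {7, 3, 1, 0}. Their H values: 0, 8, 12, 14. Mean = 8.5.

8.5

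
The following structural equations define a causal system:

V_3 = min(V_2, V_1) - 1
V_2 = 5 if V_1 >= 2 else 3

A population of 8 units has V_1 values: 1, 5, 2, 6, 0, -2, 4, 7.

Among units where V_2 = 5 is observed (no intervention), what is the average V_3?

Conditioning on V_2=5 selects the 5 unit(s) with V_1 ∈ {5, 2, 6, 4, 7}. Their V_3 values: 4, 1, 4, 3, 4. Mean = 3.2.

3.2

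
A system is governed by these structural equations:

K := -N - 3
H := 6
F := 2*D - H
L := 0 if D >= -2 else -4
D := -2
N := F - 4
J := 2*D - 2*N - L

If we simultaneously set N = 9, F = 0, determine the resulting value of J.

The joint intervention fixes N = 9, F = 0, removing each variable's own equation.
L = 0 if D >= -2 else -4  [with D=-2]  = 0
J = 2*D - 2*N - L  [with D=-2, N=9, L=0]  = -22

-22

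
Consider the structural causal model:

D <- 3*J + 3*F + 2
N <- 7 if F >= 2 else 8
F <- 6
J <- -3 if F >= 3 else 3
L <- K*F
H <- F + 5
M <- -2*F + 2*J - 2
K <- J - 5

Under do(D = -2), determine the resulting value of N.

do(D=-2) replaces the equation D <- 3*J + 3*F + 2 with the constant D = -2.
N is not downstream of the intervention, so its value is determined by the original equations.
N = 7 if F >= 2 else 8  [with F=6]  = 7

7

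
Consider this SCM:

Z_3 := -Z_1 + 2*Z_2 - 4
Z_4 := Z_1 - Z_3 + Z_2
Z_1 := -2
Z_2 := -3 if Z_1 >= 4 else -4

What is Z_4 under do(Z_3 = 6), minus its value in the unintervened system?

The intervention breaks the incoming arrows to Z_3: Z_3 := -Z_1 + 2*Z_2 - 4 no longer applies, and Z_3 = 6.
Z_2 = -3 if Z_1 >= 4 else -4  [with Z_1=-2]  = -4
Z_4 = Z_1 - Z_3 + Z_2  [with Z_1=-2, Z_3=6, Z_2=-4]  = -12
Without intervention: Z_2 = -3 if Z_1 >= 4 else -4  [with Z_1=-2]  = -4; Z_3 = -Z_1 + 2*Z_2 - 4  [with Z_1=-2, Z_2=-4]  = -10; Z_4 = Z_1 - Z_3 + Z_2  [with Z_1=-2, Z_3=-10, Z_2=-4]  = 4.
Change = -12 − 4 = -16.

-16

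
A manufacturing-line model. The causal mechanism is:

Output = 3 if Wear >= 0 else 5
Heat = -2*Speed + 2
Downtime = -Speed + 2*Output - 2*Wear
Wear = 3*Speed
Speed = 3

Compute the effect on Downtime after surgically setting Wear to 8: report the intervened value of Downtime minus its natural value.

2

do(Wear=8) replaces the equation Wear = 3*Speed with the constant Wear = 8.
Output = 3 if Wear >= 0 else 5  [with Wear=8]  = 3
Downtime = -Speed + 2*Output - 2*Wear  [with Speed=3, Output=3, Wear=8]  = -13
Without intervention: Wear = 3*Speed  [with Speed=3]  = 9; Output = 3 if Wear >= 0 else 5  [with Wear=9]  = 3; Downtime = -Speed + 2*Output - 2*Wear  [with Speed=3, Output=3, Wear=9]  = -15.
Change = -13 − (-15) = 2.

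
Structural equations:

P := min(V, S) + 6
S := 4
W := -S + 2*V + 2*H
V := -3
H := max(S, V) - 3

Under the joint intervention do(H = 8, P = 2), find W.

6

The joint intervention fixes H = 8, P = 2, removing each variable's own equation.
W = -S + 2*V + 2*H  [with S=4, V=-3, H=8]  = 6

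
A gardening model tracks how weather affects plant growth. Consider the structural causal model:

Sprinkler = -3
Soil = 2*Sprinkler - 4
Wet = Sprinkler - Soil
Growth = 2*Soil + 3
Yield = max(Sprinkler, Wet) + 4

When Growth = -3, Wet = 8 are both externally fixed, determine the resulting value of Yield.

The joint intervention fixes Growth = -3, Wet = 8, removing each variable's own equation.
Yield = max(Sprinkler, Wet) + 4  [with Sprinkler=-3, Wet=8]  = 12

12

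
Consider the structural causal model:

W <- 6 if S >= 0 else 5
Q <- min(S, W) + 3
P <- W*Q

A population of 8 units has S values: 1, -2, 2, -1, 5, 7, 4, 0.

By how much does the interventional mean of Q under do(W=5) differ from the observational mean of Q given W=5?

3.25

Under do(W=5), W's equation is replaced by W=5 for every unit. Per-unit Q: 4, 1, 5, 2, 8, 8, 7, 3. Mean = 4.75.
E[Q|W=5] averages over only the 2 units with W=5 (S = -2, -1): Q = 1, 2, mean 1.5.
Difference = 4.75 − 1.5 = 3.25.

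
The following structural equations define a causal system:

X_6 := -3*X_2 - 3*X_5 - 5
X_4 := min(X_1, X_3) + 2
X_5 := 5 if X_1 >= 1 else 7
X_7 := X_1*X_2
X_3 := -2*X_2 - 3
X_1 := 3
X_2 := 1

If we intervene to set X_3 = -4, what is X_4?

-2

The intervention breaks the incoming arrows to X_3: X_3 := -2*X_2 - 3 no longer applies, and X_3 = -4.
X_4 = min(X_1, X_3) + 2  [with X_1=3, X_3=-4]  = -2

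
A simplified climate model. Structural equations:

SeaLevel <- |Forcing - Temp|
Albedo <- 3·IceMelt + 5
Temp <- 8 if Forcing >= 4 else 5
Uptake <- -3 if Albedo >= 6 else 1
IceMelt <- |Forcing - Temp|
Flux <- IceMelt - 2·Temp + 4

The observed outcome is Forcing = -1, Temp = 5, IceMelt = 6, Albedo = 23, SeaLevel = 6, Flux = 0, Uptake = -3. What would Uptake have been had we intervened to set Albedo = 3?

The intervention breaks the incoming arrows to Albedo: Albedo <- 3·IceMelt + 5 no longer applies, and Albedo = 3.
Uptake = -3 if Albedo >= 6 else 1  [with Albedo=3]  = 1

1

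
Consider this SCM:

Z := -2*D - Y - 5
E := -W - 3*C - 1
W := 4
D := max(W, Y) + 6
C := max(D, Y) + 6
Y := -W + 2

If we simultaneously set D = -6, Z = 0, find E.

Setting D = -6, Z = 0 by intervention discards those variables' equations.
Y = -W + 2  [with W=4]  = -2
C = max(D, Y) + 6  [with D=-6, Y=-2]  = 4
E = -W - 3*C - 1  [with W=4, C=4]  = -17

-17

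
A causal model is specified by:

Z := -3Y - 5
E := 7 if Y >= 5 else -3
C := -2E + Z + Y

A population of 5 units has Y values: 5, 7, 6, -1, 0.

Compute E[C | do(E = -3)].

-5.8

Every unit gets E=-3 under the intervention. C values become -9, -13, -11, 3, 1; E[C|do(E=-3)] = -5.8.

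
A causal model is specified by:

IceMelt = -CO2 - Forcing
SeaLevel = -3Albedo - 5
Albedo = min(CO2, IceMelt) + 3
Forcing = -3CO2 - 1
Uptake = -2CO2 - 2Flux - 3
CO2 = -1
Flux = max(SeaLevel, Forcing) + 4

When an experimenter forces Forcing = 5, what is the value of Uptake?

Under do(Forcing=5), the mechanism Forcing = -3CO2 - 1 is discarded; Forcing is fixed at 5.
IceMelt = -CO2 - Forcing  [with CO2=-1, Forcing=5]  = -4
Albedo = min(CO2, IceMelt) + 3  [with CO2=-1, IceMelt=-4]  = -1
SeaLevel = -3Albedo - 5  [with Albedo=-1]  = -2
Flux = max(SeaLevel, Forcing) + 4  [with SeaLevel=-2, Forcing=5]  = 9
Uptake = -2CO2 - 2Flux - 3  [with CO2=-1, Flux=9]  = -19

-19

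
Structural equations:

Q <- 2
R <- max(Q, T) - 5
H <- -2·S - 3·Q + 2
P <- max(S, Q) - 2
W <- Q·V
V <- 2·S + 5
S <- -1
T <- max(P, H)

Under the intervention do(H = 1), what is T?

The intervention breaks the incoming arrows to H: H <- -2·S - 3·Q + 2 no longer applies, and H = 1.
P = max(S, Q) - 2  [with S=-1, Q=2]  = 0
T = max(P, H)  [with P=0, H=1]  = 1

1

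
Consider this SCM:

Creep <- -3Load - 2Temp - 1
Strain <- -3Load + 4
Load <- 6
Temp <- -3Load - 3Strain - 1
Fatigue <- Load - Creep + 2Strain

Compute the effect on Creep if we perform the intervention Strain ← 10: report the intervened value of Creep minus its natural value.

Under do(Strain=10), the mechanism Strain <- -3Load + 4 is discarded; Strain is fixed at 10.
Temp = -3Load - 3Strain - 1  [with Load=6, Strain=10]  = -49
Creep = -3Load - 2Temp - 1  [with Load=6, Temp=-49]  = 79
Without intervention: Strain = -3Load + 4  [with Load=6]  = -14; Temp = -3Load - 3Strain - 1  [with Load=6, Strain=-14]  = 23; Creep = -3Load - 2Temp - 1  [with Load=6, Temp=23]  = -65.
Change = 79 − (-65) = 144.

144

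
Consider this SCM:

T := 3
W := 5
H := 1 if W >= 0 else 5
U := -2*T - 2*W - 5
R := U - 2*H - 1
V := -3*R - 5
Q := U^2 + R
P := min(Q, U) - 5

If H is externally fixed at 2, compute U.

-21

The intervention breaks the incoming arrows to H: H := 1 if W >= 0 else 5 no longer applies, and H = 2.
U is not downstream of the intervention, so its value is determined by the original equations.
U = -2*T - 2*W - 5  [with T=3, W=5]  = -21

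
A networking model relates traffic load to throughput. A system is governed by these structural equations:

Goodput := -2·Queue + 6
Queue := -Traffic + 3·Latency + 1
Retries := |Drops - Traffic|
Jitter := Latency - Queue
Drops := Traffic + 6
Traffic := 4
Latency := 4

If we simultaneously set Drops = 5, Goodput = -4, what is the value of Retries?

Setting Drops = 5, Goodput = -4 by intervention discards those variables' equations.
Retries = |Drops - Traffic|  [with Drops=5, Traffic=4]  = 1

1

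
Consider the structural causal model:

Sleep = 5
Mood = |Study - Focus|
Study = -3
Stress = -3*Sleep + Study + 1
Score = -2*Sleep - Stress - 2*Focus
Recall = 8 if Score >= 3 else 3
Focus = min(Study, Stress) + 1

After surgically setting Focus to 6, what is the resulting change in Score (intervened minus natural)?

Intervening sets Focus = 6 and removes its equation (Focus = min(Study, Stress) + 1).
Stress = -3*Sleep + Study + 1  [with Sleep=5, Study=-3]  = -17
Score = -2*Sleep - Stress - 2*Focus  [with Sleep=5, Stress=-17, Focus=6]  = -5
Without intervention: Stress = -3*Sleep + Study + 1  [with Sleep=5, Study=-3]  = -17; Focus = min(Study, Stress) + 1  [with Study=-3, Stress=-17]  = -16; Score = -2*Sleep - Stress - 2*Focus  [with Sleep=5, Stress=-17, Focus=-16]  = 39.
Change = -5 − 39 = -44.

-44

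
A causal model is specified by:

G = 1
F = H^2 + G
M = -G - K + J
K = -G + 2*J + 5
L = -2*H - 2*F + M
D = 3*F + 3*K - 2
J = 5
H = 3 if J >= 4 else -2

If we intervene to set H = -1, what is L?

do(H=-1) replaces the equation H = 3 if J >= 4 else -2 with the constant H = -1.
K = -G + 2*J + 5  [with G=1, J=5]  = 14
M = -G - K + J  [with G=1, K=14, J=5]  = -10
F = H^2 + G  [with H=-1, G=1]  = 2
L = -2*H - 2*F + M  [with H=-1, F=2, M=-10]  = -12

-12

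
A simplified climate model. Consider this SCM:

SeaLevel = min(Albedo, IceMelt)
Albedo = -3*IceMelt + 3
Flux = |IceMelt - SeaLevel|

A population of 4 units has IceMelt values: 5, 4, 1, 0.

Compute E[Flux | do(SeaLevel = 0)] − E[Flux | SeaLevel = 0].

The intervention sets SeaLevel=0 in all 4 units regardless of IceMelt. Recomputing Flux per unit gives 5, 4, 1, 0; average 2.5.
E[Flux|SeaLevel=0] averages over only the 2 units with SeaLevel=0 (IceMelt = 1, 0): Flux = 1, 0, mean 0.5.
Difference = 2.5 − 0.5 = 2.

2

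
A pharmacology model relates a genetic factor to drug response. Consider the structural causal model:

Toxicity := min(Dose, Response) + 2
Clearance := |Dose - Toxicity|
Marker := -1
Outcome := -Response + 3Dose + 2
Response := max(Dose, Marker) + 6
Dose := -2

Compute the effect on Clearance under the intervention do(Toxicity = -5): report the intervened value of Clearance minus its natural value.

1

Intervening sets Toxicity = -5 and removes its equation (Toxicity := min(Dose, Response) + 2).
Clearance = |Dose - Toxicity|  [with Dose=-2, Toxicity=-5]  = 3
Without intervention: Response = max(Dose, Marker) + 6  [with Dose=-2, Marker=-1]  = 5; Toxicity = min(Dose, Response) + 2  [with Dose=-2, Response=5]  = 0; Clearance = |Dose - Toxicity|  [with Dose=-2, Toxicity=0]  = 2.
Change = 3 − 2 = 1.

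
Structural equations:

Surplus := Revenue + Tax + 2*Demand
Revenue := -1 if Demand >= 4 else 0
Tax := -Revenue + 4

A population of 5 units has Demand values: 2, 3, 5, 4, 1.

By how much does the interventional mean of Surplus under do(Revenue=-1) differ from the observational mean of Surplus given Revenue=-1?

do(Revenue=-1) breaks Revenue's dependence on Demand. With Revenue=-1 fixed, Surplus across the units is 8, 10, 14, 12, 6, mean 10.
E[Surplus|Revenue=-1] averages over only the 2 units with Revenue=-1 (Demand = 5, 4): Surplus = 14, 12, mean 13.
Difference = 10 − 13 = -3.

-3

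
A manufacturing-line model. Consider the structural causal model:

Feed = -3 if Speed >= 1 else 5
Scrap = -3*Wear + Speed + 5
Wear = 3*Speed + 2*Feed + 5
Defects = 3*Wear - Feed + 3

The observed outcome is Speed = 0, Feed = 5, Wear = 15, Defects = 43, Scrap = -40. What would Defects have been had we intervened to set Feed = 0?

18

Under do(Feed=0), the mechanism Feed = -3 if Speed >= 1 else 5 is discarded; Feed is fixed at 0.
Wear = 3*Speed + 2*Feed + 5  [with Speed=0, Feed=0]  = 5
Defects = 3*Wear - Feed + 3  [with Wear=5, Feed=0]  = 18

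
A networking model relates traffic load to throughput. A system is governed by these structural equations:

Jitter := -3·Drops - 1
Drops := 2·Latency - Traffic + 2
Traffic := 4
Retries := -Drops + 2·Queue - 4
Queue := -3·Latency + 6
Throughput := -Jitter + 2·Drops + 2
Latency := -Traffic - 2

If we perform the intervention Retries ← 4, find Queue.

24

do(Retries=4) replaces the equation Retries := -Drops + 2·Queue - 4 with the constant Retries = 4.
Queue is not downstream of the intervention, so its value is determined by the original equations.
Latency = -Traffic - 2  [with Traffic=4]  = -6
Queue = -3·Latency + 6  [with Latency=-6]  = 24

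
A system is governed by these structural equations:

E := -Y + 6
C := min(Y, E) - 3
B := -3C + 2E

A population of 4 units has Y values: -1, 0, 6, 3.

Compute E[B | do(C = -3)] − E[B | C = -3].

Every unit gets C=-3 under the intervention. B values become 23, 21, 9, 15; E[B|do(C=-3)] = 17.
E[B|C=-3] averages over only the 2 units with C=-3 (Y = 0, 6): B = 21, 9, mean 15.
Difference = 17 − 15 = 2.

2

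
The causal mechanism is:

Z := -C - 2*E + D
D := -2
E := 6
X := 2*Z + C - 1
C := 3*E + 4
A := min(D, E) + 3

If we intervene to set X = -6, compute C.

do(X=-6) replaces the equation X := 2*Z + C - 1 with the constant X = -6.
C is not downstream of the intervention, so its value is determined by the original equations.
C = 3*E + 4  [with E=6]  = 22

22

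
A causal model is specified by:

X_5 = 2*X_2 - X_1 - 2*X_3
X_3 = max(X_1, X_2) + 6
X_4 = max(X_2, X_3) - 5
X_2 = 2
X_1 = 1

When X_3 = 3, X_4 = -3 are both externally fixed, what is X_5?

-3

Setting X_3 = 3, X_4 = -3 by intervention discards those variables' equations.
X_5 = 2*X_2 - X_1 - 2*X_3  [with X_2=2, X_1=1, X_3=3]  = -3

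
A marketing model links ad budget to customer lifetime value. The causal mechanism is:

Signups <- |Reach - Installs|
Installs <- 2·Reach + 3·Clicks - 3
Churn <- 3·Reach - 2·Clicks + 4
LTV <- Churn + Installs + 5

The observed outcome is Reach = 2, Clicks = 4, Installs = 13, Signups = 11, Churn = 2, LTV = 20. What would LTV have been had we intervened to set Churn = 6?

The intervention breaks the incoming arrows to Churn: Churn <- 3·Reach - 2·Clicks + 4 no longer applies, and Churn = 6.
Installs = 2·Reach + 3·Clicks - 3  [with Reach=2, Clicks=4]  = 13
LTV = Churn + Installs + 5  [with Churn=6, Installs=13]  = 24

24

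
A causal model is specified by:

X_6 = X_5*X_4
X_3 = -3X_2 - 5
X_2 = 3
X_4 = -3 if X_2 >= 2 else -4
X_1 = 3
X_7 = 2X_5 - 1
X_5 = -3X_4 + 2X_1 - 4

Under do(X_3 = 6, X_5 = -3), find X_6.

9

Setting X_3 = 6, X_5 = -3 by intervention discards those variables' equations.
X_4 = -3 if X_2 >= 2 else -4  [with X_2=3]  = -3
X_6 = X_5*X_4  [with X_5=-3, X_4=-3]  = 9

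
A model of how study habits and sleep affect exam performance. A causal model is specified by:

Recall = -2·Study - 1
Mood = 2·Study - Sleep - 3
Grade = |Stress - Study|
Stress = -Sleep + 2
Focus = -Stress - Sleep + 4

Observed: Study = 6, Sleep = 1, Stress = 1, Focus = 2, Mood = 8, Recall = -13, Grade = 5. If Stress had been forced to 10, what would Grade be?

4

The intervention breaks the incoming arrows to Stress: Stress = -Sleep + 2 no longer applies, and Stress = 10.
Grade = |Stress - Study|  [with Stress=10, Study=6]  = 4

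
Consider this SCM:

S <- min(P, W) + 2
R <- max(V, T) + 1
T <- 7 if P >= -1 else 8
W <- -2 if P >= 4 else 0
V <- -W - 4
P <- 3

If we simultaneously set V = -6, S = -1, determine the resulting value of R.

8

Setting V = -6, S = -1 by intervention discards those variables' equations.
T = 7 if P >= -1 else 8  [with P=3]  = 7
R = max(V, T) + 1  [with V=-6, T=7]  = 8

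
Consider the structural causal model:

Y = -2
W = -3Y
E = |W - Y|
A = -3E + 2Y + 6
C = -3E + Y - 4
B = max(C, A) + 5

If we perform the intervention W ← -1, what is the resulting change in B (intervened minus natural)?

21

Under do(W=-1), the mechanism W = -3Y is discarded; W is fixed at -1.
E = |W - Y|  [with W=-1, Y=-2]  = 1
A = -3E + 2Y + 6  [with E=1, Y=-2]  = -1
C = -3E + Y - 4  [with E=1, Y=-2]  = -9
B = max(C, A) + 5  [with C=-9, A=-1]  = 4
Without intervention: W = -3Y  [with Y=-2]  = 6; E = |W - Y|  [with W=6, Y=-2]  = 8; A = -3E + 2Y + 6  [with E=8, Y=-2]  = -22; C = -3E + Y - 4  [with E=8, Y=-2]  = -30; B = max(C, A) + 5  [with C=-30, A=-22]  = -17.
Change = 4 − (-17) = 21.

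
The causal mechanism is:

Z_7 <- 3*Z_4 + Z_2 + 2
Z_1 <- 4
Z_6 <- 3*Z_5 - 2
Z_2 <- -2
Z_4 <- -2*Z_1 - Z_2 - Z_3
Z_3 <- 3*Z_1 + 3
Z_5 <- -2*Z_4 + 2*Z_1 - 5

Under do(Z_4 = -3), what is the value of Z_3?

15

Under do(Z_4=-3), the mechanism Z_4 <- -2*Z_1 - Z_2 - Z_3 is discarded; Z_4 is fixed at -3.
Since Z_3 is not a descendant of the intervened variable, it is unaffected.
Z_3 = 3*Z_1 + 3  [with Z_1=4]  = 15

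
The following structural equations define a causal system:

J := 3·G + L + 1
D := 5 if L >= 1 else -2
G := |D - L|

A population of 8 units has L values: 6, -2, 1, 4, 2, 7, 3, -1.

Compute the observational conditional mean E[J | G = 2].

12

Conditioning on G=2 selects the 2 unit(s) with L ∈ {7, 3}. Their J values: 14, 10. Mean = 12.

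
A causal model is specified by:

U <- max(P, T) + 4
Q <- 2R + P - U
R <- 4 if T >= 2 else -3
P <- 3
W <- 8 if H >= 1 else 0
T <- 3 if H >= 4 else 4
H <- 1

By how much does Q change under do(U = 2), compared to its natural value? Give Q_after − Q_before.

6

Intervening sets U = 2 and removes its equation (U <- max(P, T) + 4).
T = 3 if H >= 4 else 4  [with H=1]  = 4
R = 4 if T >= 2 else -3  [with T=4]  = 4
Q = 2R + P - U  [with R=4, P=3, U=2]  = 9
Without intervention: T = 3 if H >= 4 else 4  [with H=1]  = 4; R = 4 if T >= 2 else -3  [with T=4]  = 4; U = max(P, T) + 4  [with P=3, T=4]  = 8; Q = 2R + P - U  [with R=4, P=3, U=8]  = 3.
Change = 9 − 3 = 6.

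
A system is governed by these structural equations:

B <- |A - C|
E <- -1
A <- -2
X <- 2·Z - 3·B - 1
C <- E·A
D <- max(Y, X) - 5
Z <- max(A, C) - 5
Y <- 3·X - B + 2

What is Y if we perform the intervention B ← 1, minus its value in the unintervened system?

30

The intervention breaks the incoming arrows to B: B <- |A - C| no longer applies, and B = 1.
C = E·A  [with E=-1, A=-2]  = 2
Z = max(A, C) - 5  [with A=-2, C=2]  = -3
X = 2·Z - 3·B - 1  [with Z=-3, B=1]  = -10
Y = 3·X - B + 2  [with X=-10, B=1]  = -29
Without intervention: C = E·A  [with E=-1, A=-2]  = 2; B = |A - C|  [with A=-2, C=2]  = 4; Z = max(A, C) - 5  [with A=-2, C=2]  = -3; X = 2·Z - 3·B - 1  [with Z=-3, B=4]  = -19; Y = 3·X - B + 2  [with X=-19, B=4]  = -59.
Change = -29 − (-59) = 30.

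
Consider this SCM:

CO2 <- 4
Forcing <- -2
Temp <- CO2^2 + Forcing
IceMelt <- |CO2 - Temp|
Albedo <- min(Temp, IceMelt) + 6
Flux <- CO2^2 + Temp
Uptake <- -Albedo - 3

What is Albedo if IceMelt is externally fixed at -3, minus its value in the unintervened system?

Intervening sets IceMelt = -3 and removes its equation (IceMelt <- |CO2 - Temp|).
Temp = CO2^2 + Forcing  [with CO2=4, Forcing=-2]  = 14
Albedo = min(Temp, IceMelt) + 6  [with Temp=14, IceMelt=-3]  = 3
Without intervention: Temp = CO2^2 + Forcing  [with CO2=4, Forcing=-2]  = 14; IceMelt = |CO2 - Temp|  [with CO2=4, Temp=14]  = 10; Albedo = min(Temp, IceMelt) + 6  [with Temp=14, IceMelt=10]  = 16.
Change = 3 − 16 = -13.

-13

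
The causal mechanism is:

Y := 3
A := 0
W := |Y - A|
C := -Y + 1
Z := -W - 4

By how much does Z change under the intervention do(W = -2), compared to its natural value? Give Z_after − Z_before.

5

do(W=-2) replaces the equation W := |Y - A| with the constant W = -2.
Z = -W - 4  [with W=-2]  = -2
Without intervention: W = |Y - A|  [with Y=3, A=0]  = 3; Z = -W - 4  [with W=3]  = -7.
Change = -2 − (-7) = 5.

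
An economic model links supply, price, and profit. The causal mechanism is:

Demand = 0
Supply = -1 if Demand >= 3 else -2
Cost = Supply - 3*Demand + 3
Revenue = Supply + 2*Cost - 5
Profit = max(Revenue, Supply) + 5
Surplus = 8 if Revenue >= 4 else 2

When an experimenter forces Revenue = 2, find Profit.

7

Intervening sets Revenue = 2 and removes its equation (Revenue = Supply + 2*Cost - 5).
Supply = -1 if Demand >= 3 else -2  [with Demand=0]  = -2
Profit = max(Revenue, Supply) + 5  [with Revenue=2, Supply=-2]  = 7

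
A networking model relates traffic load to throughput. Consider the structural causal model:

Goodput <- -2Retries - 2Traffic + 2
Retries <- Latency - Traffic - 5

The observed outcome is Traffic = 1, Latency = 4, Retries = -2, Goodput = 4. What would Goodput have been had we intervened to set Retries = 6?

The intervention breaks the incoming arrows to Retries: Retries <- Latency - Traffic - 5 no longer applies, and Retries = 6.
Goodput = -2Retries - 2Traffic + 2  [with Retries=6, Traffic=1]  = -12

-12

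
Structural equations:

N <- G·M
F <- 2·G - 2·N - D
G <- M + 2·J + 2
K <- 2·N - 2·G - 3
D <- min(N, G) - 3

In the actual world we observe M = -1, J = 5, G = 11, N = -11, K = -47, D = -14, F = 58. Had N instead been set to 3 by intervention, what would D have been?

0

Under do(N=3), the mechanism N <- G·M is discarded; N is fixed at 3.
G = M + 2·J + 2  [with M=-1, J=5]  = 11
D = min(N, G) - 3  [with N=3, G=11]  = 0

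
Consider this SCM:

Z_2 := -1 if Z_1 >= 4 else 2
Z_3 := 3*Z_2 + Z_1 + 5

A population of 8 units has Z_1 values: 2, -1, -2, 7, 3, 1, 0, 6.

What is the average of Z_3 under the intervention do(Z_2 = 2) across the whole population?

Every unit gets Z_2=2 under the intervention. Z_3 values become 13, 10, 9, 18, 14, 12, 11, 17; E[Z_3|do(Z_2=2)] = 13.

13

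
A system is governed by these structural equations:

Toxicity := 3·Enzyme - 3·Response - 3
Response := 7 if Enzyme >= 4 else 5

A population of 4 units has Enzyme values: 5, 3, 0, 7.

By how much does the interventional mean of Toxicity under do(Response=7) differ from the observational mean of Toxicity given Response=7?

Every unit gets Response=7 under the intervention. Toxicity values become -9, -15, -24, -3; E[Toxicity|do(Response=7)] = -12.75.
Observing Response=7 restricts to units where Response's equation naturally yields 7: Enzyme ∈ {5, 7}. In that subpopulation Toxicity = -9, -3, mean -6.
Difference = -12.75 − (-6) = -6.75.

-6.75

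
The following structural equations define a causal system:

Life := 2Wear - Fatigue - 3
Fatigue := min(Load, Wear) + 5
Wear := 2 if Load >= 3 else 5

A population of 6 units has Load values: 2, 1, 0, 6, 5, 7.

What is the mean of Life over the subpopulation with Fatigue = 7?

-4.5

Conditioning on Fatigue=7 selects the 4 unit(s) with Load ∈ {2, 6, 5, 7}. Their Life values: 0, -6, -6, -6. Mean = -4.5.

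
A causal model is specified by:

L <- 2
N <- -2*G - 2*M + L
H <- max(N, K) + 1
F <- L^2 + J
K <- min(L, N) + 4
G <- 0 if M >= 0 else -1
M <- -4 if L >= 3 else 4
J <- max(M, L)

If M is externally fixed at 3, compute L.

Under do(M=3), the mechanism M <- -4 if L >= 3 else 4 is discarded; M is fixed at 3.
L is not downstream of the intervention, so its value is determined by the original equations.

2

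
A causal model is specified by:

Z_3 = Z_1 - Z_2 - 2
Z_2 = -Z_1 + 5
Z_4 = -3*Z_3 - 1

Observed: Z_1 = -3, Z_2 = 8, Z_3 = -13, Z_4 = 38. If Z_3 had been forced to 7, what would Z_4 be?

The intervention breaks the incoming arrows to Z_3: Z_3 = Z_1 - Z_2 - 2 no longer applies, and Z_3 = 7.
Z_4 = -3*Z_3 - 1  [with Z_3=7]  = -22

-22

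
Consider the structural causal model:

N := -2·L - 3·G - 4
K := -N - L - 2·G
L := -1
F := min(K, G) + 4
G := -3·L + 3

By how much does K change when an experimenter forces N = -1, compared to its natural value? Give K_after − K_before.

-19

The intervention breaks the incoming arrows to N: N := -2·L - 3·G - 4 no longer applies, and N = -1.
G = -3·L + 3  [with L=-1]  = 6
K = -N - L - 2·G  [with N=-1, L=-1, G=6]  = -10
Without intervention: G = -3·L + 3  [with L=-1]  = 6; N = -2·L - 3·G - 4  [with L=-1, G=6]  = -20; K = -N - L - 2·G  [with N=-20, L=-1, G=6]  = 9.
Change = -10 − 9 = -19.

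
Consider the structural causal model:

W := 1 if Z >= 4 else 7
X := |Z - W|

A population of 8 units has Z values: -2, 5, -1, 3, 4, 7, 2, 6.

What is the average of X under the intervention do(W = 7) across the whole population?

Under do(W=7), W's equation is replaced by W=7 for every unit. Per-unit X: 9, 2, 8, 4, 3, 0, 5, 1. Mean = 4.

4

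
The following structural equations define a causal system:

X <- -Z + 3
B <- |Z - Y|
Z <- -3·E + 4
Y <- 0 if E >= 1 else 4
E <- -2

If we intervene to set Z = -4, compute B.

8

do(Z=-4) replaces the equation Z <- -3·E + 4 with the constant Z = -4.
Y = 0 if E >= 1 else 4  [with E=-2]  = 4
B = |Z - Y|  [with Z=-4, Y=4]  = 8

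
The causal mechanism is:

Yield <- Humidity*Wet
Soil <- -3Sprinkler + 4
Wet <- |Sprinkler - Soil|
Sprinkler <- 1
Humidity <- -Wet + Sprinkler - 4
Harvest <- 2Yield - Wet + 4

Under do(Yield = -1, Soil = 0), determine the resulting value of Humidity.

Setting Yield = -1, Soil = 0 by intervention discards those variables' equations.
Wet = |Sprinkler - Soil|  [with Sprinkler=1, Soil=0]  = 1
Humidity = -Wet + Sprinkler - 4  [with Wet=1, Sprinkler=1]  = -4

-4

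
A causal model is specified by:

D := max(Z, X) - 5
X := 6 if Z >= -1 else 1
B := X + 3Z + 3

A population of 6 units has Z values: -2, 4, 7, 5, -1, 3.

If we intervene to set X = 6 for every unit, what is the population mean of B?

17

do(X=6) breaks X's dependence on Z. With X=6 fixed, B across the units is 3, 21, 30, 24, 6, 18, mean 17.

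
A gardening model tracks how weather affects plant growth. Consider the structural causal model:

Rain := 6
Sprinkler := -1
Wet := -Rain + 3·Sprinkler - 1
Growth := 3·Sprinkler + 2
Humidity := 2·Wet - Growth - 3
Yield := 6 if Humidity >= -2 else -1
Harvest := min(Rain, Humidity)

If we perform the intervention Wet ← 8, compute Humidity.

14

do(Wet=8) replaces the equation Wet := -Rain + 3·Sprinkler - 1 with the constant Wet = 8.
Growth = 3·Sprinkler + 2  [with Sprinkler=-1]  = -1
Humidity = 2·Wet - Growth - 3  [with Wet=8, Growth=-1]  = 14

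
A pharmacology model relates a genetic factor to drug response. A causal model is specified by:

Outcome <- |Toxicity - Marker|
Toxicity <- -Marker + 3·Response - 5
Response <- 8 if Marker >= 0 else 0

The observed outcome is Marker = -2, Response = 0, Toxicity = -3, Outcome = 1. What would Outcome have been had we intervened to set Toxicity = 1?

3

The intervention breaks the incoming arrows to Toxicity: Toxicity <- -Marker + 3·Response - 5 no longer applies, and Toxicity = 1.
Outcome = |Toxicity - Marker|  [with Toxicity=1, Marker=-2]  = 3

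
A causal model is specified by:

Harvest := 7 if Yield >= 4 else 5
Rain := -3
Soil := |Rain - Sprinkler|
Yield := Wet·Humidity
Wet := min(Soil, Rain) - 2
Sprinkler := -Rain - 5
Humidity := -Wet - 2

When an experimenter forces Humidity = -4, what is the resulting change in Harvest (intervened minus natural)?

2

Under do(Humidity=-4), the mechanism Humidity := -Wet - 2 is discarded; Humidity is fixed at -4.
Sprinkler = -Rain - 5  [with Rain=-3]  = -2
Soil = |Rain - Sprinkler|  [with Rain=-3, Sprinkler=-2]  = 1
Wet = min(Soil, Rain) - 2  [with Soil=1, Rain=-3]  = -5
Yield = Wet·Humidity  [with Wet=-5, Humidity=-4]  = 20
Harvest = 7 if Yield >= 4 else 5  [with Yield=20]  = 7
Without intervention: Sprinkler = -Rain - 5  [with Rain=-3]  = -2; Soil = |Rain - Sprinkler|  [with Rain=-3, Sprinkler=-2]  = 1; Wet = min(Soil, Rain) - 2  [with Soil=1, Rain=-3]  = -5; Humidity = -Wet - 2  [with Wet=-5]  = 3; Yield = Wet·Humidity  [with Wet=-5, Humidity=3]  = -15; Harvest = 7 if Yield >= 4 else 5  [with Yield=-15]  = 5.
Change = 7 − 5 = 2.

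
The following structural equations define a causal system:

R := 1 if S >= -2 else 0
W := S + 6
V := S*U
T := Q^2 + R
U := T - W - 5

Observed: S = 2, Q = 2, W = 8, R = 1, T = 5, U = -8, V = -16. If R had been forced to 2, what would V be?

-14

The intervention breaks the incoming arrows to R: R := 1 if S >= -2 else 0 no longer applies, and R = 2.
W = S + 6  [with S=2]  = 8
T = Q^2 + R  [with Q=2, R=2]  = 6
U = T - W - 5  [with T=6, W=8]  = -7
V = S*U  [with S=2, U=-7]  = -14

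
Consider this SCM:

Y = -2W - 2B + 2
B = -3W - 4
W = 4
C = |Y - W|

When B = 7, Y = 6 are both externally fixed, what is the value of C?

2

Setting B = 7, Y = 6 by intervention discards those variables' equations.
C = |Y - W|  [with Y=6, W=4]  = 2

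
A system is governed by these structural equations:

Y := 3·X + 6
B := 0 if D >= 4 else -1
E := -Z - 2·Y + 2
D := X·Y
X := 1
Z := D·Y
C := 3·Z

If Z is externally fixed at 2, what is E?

Intervening sets Z = 2 and removes its equation (Z := D·Y).
Y = 3·X + 6  [with X=1]  = 9
E = -Z - 2·Y + 2  [with Z=2, Y=9]  = -18

-18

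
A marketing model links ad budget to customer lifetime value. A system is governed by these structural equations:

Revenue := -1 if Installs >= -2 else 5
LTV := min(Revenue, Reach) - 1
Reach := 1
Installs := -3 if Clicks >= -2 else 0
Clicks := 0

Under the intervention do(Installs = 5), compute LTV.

-2

do(Installs=5) replaces the equation Installs := -3 if Clicks >= -2 else 0 with the constant Installs = 5.
Revenue = -1 if Installs >= -2 else 5  [with Installs=5]  = -1
LTV = min(Revenue, Reach) - 1  [with Revenue=-1, Reach=1]  = -2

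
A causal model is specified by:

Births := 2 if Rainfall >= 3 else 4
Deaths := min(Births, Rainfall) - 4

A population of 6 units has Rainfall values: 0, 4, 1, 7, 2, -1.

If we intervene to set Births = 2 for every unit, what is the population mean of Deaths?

The intervention sets Births=2 in all 6 units regardless of Rainfall. Recomputing Deaths per unit gives -4, -2, -3, -2, -2, -5; average -3.

-3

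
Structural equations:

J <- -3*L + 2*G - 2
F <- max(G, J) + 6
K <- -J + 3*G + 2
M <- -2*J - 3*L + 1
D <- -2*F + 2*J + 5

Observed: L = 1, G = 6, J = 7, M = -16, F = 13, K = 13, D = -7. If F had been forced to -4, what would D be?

27

Under do(F=-4), the mechanism F <- max(G, J) + 6 is discarded; F is fixed at -4.
J = -3*L + 2*G - 2  [with L=1, G=6]  = 7
D = -2*F + 2*J + 5  [with F=-4, J=7]  = 27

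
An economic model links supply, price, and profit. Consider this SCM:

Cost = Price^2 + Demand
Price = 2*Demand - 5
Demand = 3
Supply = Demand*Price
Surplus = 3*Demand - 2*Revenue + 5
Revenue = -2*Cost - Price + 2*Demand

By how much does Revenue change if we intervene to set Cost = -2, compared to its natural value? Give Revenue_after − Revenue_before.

Intervening sets Cost = -2 and removes its equation (Cost = Price^2 + Demand).
Price = 2*Demand - 5  [with Demand=3]  = 1
Revenue = -2*Cost - Price + 2*Demand  [with Cost=-2, Price=1, Demand=3]  = 9
Without intervention: Price = 2*Demand - 5  [with Demand=3]  = 1; Cost = Price^2 + Demand  [with Price=1, Demand=3]  = 4; Revenue = -2*Cost - Price + 2*Demand  [with Cost=4, Price=1, Demand=3]  = -3.
Change = 9 − (-3) = 12.

12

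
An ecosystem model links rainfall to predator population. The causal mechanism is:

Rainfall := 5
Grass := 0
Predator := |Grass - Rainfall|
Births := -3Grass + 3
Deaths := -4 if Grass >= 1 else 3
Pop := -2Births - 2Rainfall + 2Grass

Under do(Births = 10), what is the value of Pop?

-30

Under do(Births=10), the mechanism Births := -3Grass + 3 is discarded; Births is fixed at 10.
Pop = -2Births - 2Rainfall + 2Grass  [with Births=10, Rainfall=5, Grass=0]  = -30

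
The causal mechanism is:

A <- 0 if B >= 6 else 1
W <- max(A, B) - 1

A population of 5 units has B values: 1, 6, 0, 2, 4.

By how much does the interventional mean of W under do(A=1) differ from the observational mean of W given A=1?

do(A=1) breaks A's dependence on B. With A=1 fixed, W across the units is 0, 5, 0, 1, 3, mean 1.8.
Conditioning on A=1 selects the 4 unit(s) with B ∈ {1, 0, 2, 4}. Their W values: 0, 0, 1, 3. Mean = 1.
Difference = 1.8 − 1 = 0.8.

0.8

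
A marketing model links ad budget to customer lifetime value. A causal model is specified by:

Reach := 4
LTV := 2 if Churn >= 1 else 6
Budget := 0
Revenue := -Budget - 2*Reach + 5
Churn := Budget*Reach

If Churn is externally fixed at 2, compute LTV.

do(Churn=2) replaces the equation Churn := Budget*Reach with the constant Churn = 2.
LTV = 2 if Churn >= 1 else 6  [with Churn=2]  = 2

2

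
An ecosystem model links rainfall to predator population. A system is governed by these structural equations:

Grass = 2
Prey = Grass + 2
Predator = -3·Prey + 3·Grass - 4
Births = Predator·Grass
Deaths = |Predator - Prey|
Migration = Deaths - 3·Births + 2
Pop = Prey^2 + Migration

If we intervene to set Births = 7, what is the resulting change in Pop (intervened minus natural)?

-81

The intervention breaks the incoming arrows to Births: Births = Predator·Grass no longer applies, and Births = 7.
Prey = Grass + 2  [with Grass=2]  = 4
Predator = -3·Prey + 3·Grass - 4  [with Prey=4, Grass=2]  = -10
Deaths = |Predator - Prey|  [with Predator=-10, Prey=4]  = 14
Migration = Deaths - 3·Births + 2  [with Deaths=14, Births=7]  = -5
Pop = Prey^2 + Migration  [with Prey=4, Migration=-5]  = 11
Without intervention: Prey = Grass + 2  [with Grass=2]  = 4; Predator = -3·Prey + 3·Grass - 4  [with Prey=4, Grass=2]  = -10; Births = Predator·Grass  [with Predator=-10, Grass=2]  = -20; Deaths = |Predator - Prey|  [with Predator=-10, Prey=4]  = 14; Migration = Deaths - 3·Births + 2  [with Deaths=14, Births=-20]  = 76; Pop = Prey^2 + Migration  [with Prey=4, Migration=76]  = 92.
Change = 11 − 92 = -81.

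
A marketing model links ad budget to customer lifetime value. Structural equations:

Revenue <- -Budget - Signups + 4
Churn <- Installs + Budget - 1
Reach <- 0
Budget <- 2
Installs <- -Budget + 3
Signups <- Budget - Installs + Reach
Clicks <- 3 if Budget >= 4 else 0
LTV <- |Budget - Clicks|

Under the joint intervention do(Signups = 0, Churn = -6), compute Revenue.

2

Under do(Signups = 0, Churn = -6), each intervened variable's structural equation is replaced by its fixed value.
Revenue = -Budget - Signups + 4  [with Budget=2, Signups=0]  = 2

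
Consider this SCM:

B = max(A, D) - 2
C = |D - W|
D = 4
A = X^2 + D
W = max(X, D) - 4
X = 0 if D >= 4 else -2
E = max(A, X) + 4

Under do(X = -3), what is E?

17

Under do(X=-3), the mechanism X = 0 if D >= 4 else -2 is discarded; X is fixed at -3.
A = X^2 + D  [with X=-3, D=4]  = 13
E = max(A, X) + 4  [with A=13, X=-3]  = 17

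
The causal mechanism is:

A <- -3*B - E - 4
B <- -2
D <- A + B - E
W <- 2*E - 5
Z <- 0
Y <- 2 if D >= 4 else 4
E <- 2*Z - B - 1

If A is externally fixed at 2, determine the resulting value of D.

-1

Intervening sets A = 2 and removes its equation (A <- -3*B - E - 4).
E = 2*Z - B - 1  [with Z=0, B=-2]  = 1
D = A + B - E  [with A=2, B=-2, E=1]  = -1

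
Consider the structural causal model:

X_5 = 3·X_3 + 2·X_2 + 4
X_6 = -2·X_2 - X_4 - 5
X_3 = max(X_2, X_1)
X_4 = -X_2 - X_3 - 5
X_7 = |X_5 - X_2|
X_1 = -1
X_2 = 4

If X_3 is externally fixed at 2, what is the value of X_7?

14

The intervention breaks the incoming arrows to X_3: X_3 = max(X_2, X_1) no longer applies, and X_3 = 2.
X_5 = 3·X_3 + 2·X_2 + 4  [with X_3=2, X_2=4]  = 18
X_7 = |X_5 - X_2|  [with X_5=18, X_2=4]  = 14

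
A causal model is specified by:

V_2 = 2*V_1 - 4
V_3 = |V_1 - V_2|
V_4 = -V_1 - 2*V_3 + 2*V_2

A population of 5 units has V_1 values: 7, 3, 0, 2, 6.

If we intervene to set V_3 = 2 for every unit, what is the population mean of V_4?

The intervention sets V_3=2 in all 5 units regardless of V_1. Recomputing V_4 per unit gives 9, -3, -12, -6, 6; average -1.2.

-1.2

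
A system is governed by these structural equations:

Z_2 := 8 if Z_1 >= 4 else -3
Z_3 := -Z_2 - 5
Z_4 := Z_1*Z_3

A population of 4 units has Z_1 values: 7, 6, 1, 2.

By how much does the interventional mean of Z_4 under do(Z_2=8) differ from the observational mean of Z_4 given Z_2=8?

Every unit gets Z_2=8 under the intervention. Z_4 values become -91, -78, -13, -26; E[Z_4|do(Z_2=8)] = -52.
Observing Z_2=8 restricts to units where Z_2's equation naturally yields 8: Z_1 ∈ {7, 6}. In that subpopulation Z_4 = -91, -78, mean -84.5.
Difference = -52 − (-84.5) = 32.5.

32.5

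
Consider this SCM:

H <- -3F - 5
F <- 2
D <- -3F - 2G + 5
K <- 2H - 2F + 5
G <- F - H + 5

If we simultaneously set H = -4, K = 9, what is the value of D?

-23

The joint intervention fixes H = -4, K = 9, removing each variable's own equation.
G = F - H + 5  [with F=2, H=-4]  = 11
D = -3F - 2G + 5  [with F=2, G=11]  = -23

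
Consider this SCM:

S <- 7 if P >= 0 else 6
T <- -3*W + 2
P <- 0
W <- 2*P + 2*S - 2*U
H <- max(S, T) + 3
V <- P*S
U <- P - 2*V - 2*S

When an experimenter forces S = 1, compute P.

Under do(S=1), the mechanism S <- 7 if P >= 0 else 6 is discarded; S is fixed at 1.
P is not downstream of the intervention, so its value is determined by the original equations.

0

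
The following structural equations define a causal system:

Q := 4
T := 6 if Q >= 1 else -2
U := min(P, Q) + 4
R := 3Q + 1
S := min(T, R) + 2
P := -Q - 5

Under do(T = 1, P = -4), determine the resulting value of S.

3

The joint intervention fixes T = 1, P = -4, removing each variable's own equation.
R = 3Q + 1  [with Q=4]  = 13
S = min(T, R) + 2  [with T=1, R=13]  = 3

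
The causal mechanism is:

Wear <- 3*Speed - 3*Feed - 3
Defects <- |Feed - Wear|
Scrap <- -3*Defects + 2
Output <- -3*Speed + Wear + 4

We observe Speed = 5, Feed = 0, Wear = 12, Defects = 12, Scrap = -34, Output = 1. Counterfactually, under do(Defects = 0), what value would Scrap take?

2

Intervening sets Defects = 0 and removes its equation (Defects <- |Feed - Wear|).
Scrap = -3*Defects + 2  [with Defects=0]  = 2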